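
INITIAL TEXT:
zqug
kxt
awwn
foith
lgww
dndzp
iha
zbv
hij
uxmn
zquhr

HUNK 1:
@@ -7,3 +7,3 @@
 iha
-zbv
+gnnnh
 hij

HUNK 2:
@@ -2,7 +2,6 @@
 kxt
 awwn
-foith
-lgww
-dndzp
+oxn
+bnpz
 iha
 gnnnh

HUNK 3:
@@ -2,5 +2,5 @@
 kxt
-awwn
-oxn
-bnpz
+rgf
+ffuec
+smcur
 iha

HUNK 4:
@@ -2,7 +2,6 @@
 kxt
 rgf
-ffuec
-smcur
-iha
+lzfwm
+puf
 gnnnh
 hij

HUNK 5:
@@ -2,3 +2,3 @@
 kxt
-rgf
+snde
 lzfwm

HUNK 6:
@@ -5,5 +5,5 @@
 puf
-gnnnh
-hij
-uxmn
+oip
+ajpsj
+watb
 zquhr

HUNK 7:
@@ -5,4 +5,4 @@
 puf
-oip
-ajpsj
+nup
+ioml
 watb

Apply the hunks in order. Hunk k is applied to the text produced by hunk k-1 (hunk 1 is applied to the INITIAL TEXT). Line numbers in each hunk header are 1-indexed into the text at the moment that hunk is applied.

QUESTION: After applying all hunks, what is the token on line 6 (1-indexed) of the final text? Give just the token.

Hunk 1: at line 7 remove [zbv] add [gnnnh] -> 11 lines: zqug kxt awwn foith lgww dndzp iha gnnnh hij uxmn zquhr
Hunk 2: at line 2 remove [foith,lgww,dndzp] add [oxn,bnpz] -> 10 lines: zqug kxt awwn oxn bnpz iha gnnnh hij uxmn zquhr
Hunk 3: at line 2 remove [awwn,oxn,bnpz] add [rgf,ffuec,smcur] -> 10 lines: zqug kxt rgf ffuec smcur iha gnnnh hij uxmn zquhr
Hunk 4: at line 2 remove [ffuec,smcur,iha] add [lzfwm,puf] -> 9 lines: zqug kxt rgf lzfwm puf gnnnh hij uxmn zquhr
Hunk 5: at line 2 remove [rgf] add [snde] -> 9 lines: zqug kxt snde lzfwm puf gnnnh hij uxmn zquhr
Hunk 6: at line 5 remove [gnnnh,hij,uxmn] add [oip,ajpsj,watb] -> 9 lines: zqug kxt snde lzfwm puf oip ajpsj watb zquhr
Hunk 7: at line 5 remove [oip,ajpsj] add [nup,ioml] -> 9 lines: zqug kxt snde lzfwm puf nup ioml watb zquhr
Final line 6: nup

Answer: nup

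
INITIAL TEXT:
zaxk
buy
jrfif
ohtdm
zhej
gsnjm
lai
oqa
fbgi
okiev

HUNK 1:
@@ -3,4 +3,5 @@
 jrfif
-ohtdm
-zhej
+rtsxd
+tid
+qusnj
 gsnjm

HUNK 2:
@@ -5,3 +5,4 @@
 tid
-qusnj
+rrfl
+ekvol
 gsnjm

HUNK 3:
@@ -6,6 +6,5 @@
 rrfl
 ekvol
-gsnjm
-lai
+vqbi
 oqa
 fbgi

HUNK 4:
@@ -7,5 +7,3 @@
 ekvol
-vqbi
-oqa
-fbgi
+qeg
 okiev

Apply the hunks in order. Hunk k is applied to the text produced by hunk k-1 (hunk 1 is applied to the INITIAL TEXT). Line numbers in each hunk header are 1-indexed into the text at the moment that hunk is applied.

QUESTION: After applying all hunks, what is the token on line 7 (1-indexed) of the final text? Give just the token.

Answer: ekvol

Derivation:
Hunk 1: at line 3 remove [ohtdm,zhej] add [rtsxd,tid,qusnj] -> 11 lines: zaxk buy jrfif rtsxd tid qusnj gsnjm lai oqa fbgi okiev
Hunk 2: at line 5 remove [qusnj] add [rrfl,ekvol] -> 12 lines: zaxk buy jrfif rtsxd tid rrfl ekvol gsnjm lai oqa fbgi okiev
Hunk 3: at line 6 remove [gsnjm,lai] add [vqbi] -> 11 lines: zaxk buy jrfif rtsxd tid rrfl ekvol vqbi oqa fbgi okiev
Hunk 4: at line 7 remove [vqbi,oqa,fbgi] add [qeg] -> 9 lines: zaxk buy jrfif rtsxd tid rrfl ekvol qeg okiev
Final line 7: ekvol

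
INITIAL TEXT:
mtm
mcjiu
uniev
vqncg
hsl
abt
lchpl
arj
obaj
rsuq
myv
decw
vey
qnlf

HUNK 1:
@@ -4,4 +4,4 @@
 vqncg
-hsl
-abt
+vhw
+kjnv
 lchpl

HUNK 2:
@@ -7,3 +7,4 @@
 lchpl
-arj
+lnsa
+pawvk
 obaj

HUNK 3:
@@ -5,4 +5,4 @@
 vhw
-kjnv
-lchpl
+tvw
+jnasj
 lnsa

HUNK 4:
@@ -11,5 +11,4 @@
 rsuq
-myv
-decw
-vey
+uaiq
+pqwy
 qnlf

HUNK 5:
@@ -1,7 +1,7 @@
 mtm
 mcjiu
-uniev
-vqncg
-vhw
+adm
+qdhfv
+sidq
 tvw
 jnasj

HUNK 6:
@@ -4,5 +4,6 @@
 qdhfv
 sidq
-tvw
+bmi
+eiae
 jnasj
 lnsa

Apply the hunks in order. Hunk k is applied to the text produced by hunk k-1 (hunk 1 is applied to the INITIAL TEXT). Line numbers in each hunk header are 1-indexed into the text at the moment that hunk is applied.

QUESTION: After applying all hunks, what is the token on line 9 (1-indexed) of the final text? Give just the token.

Hunk 1: at line 4 remove [hsl,abt] add [vhw,kjnv] -> 14 lines: mtm mcjiu uniev vqncg vhw kjnv lchpl arj obaj rsuq myv decw vey qnlf
Hunk 2: at line 7 remove [arj] add [lnsa,pawvk] -> 15 lines: mtm mcjiu uniev vqncg vhw kjnv lchpl lnsa pawvk obaj rsuq myv decw vey qnlf
Hunk 3: at line 5 remove [kjnv,lchpl] add [tvw,jnasj] -> 15 lines: mtm mcjiu uniev vqncg vhw tvw jnasj lnsa pawvk obaj rsuq myv decw vey qnlf
Hunk 4: at line 11 remove [myv,decw,vey] add [uaiq,pqwy] -> 14 lines: mtm mcjiu uniev vqncg vhw tvw jnasj lnsa pawvk obaj rsuq uaiq pqwy qnlf
Hunk 5: at line 1 remove [uniev,vqncg,vhw] add [adm,qdhfv,sidq] -> 14 lines: mtm mcjiu adm qdhfv sidq tvw jnasj lnsa pawvk obaj rsuq uaiq pqwy qnlf
Hunk 6: at line 4 remove [tvw] add [bmi,eiae] -> 15 lines: mtm mcjiu adm qdhfv sidq bmi eiae jnasj lnsa pawvk obaj rsuq uaiq pqwy qnlf
Final line 9: lnsa

Answer: lnsa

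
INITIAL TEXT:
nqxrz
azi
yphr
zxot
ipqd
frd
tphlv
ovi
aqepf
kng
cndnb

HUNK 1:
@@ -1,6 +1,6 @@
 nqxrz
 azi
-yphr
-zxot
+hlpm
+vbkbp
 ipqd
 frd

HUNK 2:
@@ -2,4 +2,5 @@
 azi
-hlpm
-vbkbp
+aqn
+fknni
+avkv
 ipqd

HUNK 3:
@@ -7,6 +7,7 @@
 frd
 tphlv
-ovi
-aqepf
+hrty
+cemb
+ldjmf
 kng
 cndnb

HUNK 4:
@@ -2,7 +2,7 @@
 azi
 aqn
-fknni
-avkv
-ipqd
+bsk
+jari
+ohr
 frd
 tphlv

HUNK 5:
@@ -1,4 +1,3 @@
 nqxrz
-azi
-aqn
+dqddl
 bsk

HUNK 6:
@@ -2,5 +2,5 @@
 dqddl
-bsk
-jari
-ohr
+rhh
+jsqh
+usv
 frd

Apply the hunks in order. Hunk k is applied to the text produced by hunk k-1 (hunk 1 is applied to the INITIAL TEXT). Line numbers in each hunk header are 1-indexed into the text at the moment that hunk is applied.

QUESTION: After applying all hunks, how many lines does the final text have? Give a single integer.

Hunk 1: at line 1 remove [yphr,zxot] add [hlpm,vbkbp] -> 11 lines: nqxrz azi hlpm vbkbp ipqd frd tphlv ovi aqepf kng cndnb
Hunk 2: at line 2 remove [hlpm,vbkbp] add [aqn,fknni,avkv] -> 12 lines: nqxrz azi aqn fknni avkv ipqd frd tphlv ovi aqepf kng cndnb
Hunk 3: at line 7 remove [ovi,aqepf] add [hrty,cemb,ldjmf] -> 13 lines: nqxrz azi aqn fknni avkv ipqd frd tphlv hrty cemb ldjmf kng cndnb
Hunk 4: at line 2 remove [fknni,avkv,ipqd] add [bsk,jari,ohr] -> 13 lines: nqxrz azi aqn bsk jari ohr frd tphlv hrty cemb ldjmf kng cndnb
Hunk 5: at line 1 remove [azi,aqn] add [dqddl] -> 12 lines: nqxrz dqddl bsk jari ohr frd tphlv hrty cemb ldjmf kng cndnb
Hunk 6: at line 2 remove [bsk,jari,ohr] add [rhh,jsqh,usv] -> 12 lines: nqxrz dqddl rhh jsqh usv frd tphlv hrty cemb ldjmf kng cndnb
Final line count: 12

Answer: 12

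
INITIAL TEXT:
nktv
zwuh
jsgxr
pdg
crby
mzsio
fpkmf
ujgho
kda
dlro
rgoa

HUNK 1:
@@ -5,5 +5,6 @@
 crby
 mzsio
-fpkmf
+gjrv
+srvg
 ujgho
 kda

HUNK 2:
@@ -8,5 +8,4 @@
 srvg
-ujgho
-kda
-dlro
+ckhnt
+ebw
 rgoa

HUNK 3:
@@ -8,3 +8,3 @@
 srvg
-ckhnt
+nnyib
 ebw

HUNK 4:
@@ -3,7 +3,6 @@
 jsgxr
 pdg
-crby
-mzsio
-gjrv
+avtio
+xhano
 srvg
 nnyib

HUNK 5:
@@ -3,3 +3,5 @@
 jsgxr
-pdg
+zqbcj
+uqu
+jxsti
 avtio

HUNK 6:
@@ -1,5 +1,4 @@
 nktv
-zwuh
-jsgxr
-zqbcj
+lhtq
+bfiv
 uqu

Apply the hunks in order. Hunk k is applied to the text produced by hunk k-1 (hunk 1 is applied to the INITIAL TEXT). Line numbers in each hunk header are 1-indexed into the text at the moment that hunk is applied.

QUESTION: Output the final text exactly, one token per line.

Answer: nktv
lhtq
bfiv
uqu
jxsti
avtio
xhano
srvg
nnyib
ebw
rgoa

Derivation:
Hunk 1: at line 5 remove [fpkmf] add [gjrv,srvg] -> 12 lines: nktv zwuh jsgxr pdg crby mzsio gjrv srvg ujgho kda dlro rgoa
Hunk 2: at line 8 remove [ujgho,kda,dlro] add [ckhnt,ebw] -> 11 lines: nktv zwuh jsgxr pdg crby mzsio gjrv srvg ckhnt ebw rgoa
Hunk 3: at line 8 remove [ckhnt] add [nnyib] -> 11 lines: nktv zwuh jsgxr pdg crby mzsio gjrv srvg nnyib ebw rgoa
Hunk 4: at line 3 remove [crby,mzsio,gjrv] add [avtio,xhano] -> 10 lines: nktv zwuh jsgxr pdg avtio xhano srvg nnyib ebw rgoa
Hunk 5: at line 3 remove [pdg] add [zqbcj,uqu,jxsti] -> 12 lines: nktv zwuh jsgxr zqbcj uqu jxsti avtio xhano srvg nnyib ebw rgoa
Hunk 6: at line 1 remove [zwuh,jsgxr,zqbcj] add [lhtq,bfiv] -> 11 lines: nktv lhtq bfiv uqu jxsti avtio xhano srvg nnyib ebw rgoa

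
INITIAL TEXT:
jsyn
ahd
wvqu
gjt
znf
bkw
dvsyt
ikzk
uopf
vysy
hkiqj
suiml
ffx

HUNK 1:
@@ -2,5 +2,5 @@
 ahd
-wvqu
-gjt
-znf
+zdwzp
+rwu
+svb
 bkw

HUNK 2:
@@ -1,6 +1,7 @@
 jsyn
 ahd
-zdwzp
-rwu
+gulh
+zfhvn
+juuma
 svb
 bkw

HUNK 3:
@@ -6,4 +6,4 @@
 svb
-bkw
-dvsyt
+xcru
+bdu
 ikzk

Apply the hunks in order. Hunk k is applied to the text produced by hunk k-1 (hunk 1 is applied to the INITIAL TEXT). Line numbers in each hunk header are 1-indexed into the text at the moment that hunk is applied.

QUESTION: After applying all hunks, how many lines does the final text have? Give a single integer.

Hunk 1: at line 2 remove [wvqu,gjt,znf] add [zdwzp,rwu,svb] -> 13 lines: jsyn ahd zdwzp rwu svb bkw dvsyt ikzk uopf vysy hkiqj suiml ffx
Hunk 2: at line 1 remove [zdwzp,rwu] add [gulh,zfhvn,juuma] -> 14 lines: jsyn ahd gulh zfhvn juuma svb bkw dvsyt ikzk uopf vysy hkiqj suiml ffx
Hunk 3: at line 6 remove [bkw,dvsyt] add [xcru,bdu] -> 14 lines: jsyn ahd gulh zfhvn juuma svb xcru bdu ikzk uopf vysy hkiqj suiml ffx
Final line count: 14

Answer: 14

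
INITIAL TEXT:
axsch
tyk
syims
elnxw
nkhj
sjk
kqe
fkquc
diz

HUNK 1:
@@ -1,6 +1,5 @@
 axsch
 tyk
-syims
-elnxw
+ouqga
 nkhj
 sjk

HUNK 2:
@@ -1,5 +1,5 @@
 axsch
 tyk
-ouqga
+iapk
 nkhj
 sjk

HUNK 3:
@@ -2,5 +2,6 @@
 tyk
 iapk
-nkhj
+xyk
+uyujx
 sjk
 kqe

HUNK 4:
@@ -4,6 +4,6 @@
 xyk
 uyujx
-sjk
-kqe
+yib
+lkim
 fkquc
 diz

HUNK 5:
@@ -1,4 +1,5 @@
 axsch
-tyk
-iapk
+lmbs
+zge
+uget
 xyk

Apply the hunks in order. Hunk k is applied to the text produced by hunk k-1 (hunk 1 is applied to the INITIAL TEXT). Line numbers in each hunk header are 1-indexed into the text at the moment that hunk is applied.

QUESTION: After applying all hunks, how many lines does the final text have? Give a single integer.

Answer: 10

Derivation:
Hunk 1: at line 1 remove [syims,elnxw] add [ouqga] -> 8 lines: axsch tyk ouqga nkhj sjk kqe fkquc diz
Hunk 2: at line 1 remove [ouqga] add [iapk] -> 8 lines: axsch tyk iapk nkhj sjk kqe fkquc diz
Hunk 3: at line 2 remove [nkhj] add [xyk,uyujx] -> 9 lines: axsch tyk iapk xyk uyujx sjk kqe fkquc diz
Hunk 4: at line 4 remove [sjk,kqe] add [yib,lkim] -> 9 lines: axsch tyk iapk xyk uyujx yib lkim fkquc diz
Hunk 5: at line 1 remove [tyk,iapk] add [lmbs,zge,uget] -> 10 lines: axsch lmbs zge uget xyk uyujx yib lkim fkquc diz
Final line count: 10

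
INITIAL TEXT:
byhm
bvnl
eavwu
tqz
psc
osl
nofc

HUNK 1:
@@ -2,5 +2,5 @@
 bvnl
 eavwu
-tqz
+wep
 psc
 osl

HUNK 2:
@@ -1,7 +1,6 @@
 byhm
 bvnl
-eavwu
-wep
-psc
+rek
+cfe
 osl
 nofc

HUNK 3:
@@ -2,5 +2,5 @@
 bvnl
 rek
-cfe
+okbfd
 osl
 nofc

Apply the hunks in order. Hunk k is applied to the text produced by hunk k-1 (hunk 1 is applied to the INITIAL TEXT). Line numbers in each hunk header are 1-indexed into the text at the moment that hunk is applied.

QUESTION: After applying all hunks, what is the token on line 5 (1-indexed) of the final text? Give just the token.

Answer: osl

Derivation:
Hunk 1: at line 2 remove [tqz] add [wep] -> 7 lines: byhm bvnl eavwu wep psc osl nofc
Hunk 2: at line 1 remove [eavwu,wep,psc] add [rek,cfe] -> 6 lines: byhm bvnl rek cfe osl nofc
Hunk 3: at line 2 remove [cfe] add [okbfd] -> 6 lines: byhm bvnl rek okbfd osl nofc
Final line 5: osl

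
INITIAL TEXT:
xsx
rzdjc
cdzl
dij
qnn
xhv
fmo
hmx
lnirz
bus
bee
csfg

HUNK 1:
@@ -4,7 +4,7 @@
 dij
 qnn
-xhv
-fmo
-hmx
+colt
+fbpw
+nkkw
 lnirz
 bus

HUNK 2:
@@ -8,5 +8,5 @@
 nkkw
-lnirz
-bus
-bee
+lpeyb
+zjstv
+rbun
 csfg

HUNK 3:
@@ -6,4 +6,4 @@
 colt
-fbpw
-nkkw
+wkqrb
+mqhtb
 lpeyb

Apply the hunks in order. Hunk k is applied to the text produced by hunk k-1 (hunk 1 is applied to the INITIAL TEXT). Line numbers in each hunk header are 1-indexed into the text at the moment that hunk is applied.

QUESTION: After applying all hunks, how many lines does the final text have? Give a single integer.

Hunk 1: at line 4 remove [xhv,fmo,hmx] add [colt,fbpw,nkkw] -> 12 lines: xsx rzdjc cdzl dij qnn colt fbpw nkkw lnirz bus bee csfg
Hunk 2: at line 8 remove [lnirz,bus,bee] add [lpeyb,zjstv,rbun] -> 12 lines: xsx rzdjc cdzl dij qnn colt fbpw nkkw lpeyb zjstv rbun csfg
Hunk 3: at line 6 remove [fbpw,nkkw] add [wkqrb,mqhtb] -> 12 lines: xsx rzdjc cdzl dij qnn colt wkqrb mqhtb lpeyb zjstv rbun csfg
Final line count: 12

Answer: 12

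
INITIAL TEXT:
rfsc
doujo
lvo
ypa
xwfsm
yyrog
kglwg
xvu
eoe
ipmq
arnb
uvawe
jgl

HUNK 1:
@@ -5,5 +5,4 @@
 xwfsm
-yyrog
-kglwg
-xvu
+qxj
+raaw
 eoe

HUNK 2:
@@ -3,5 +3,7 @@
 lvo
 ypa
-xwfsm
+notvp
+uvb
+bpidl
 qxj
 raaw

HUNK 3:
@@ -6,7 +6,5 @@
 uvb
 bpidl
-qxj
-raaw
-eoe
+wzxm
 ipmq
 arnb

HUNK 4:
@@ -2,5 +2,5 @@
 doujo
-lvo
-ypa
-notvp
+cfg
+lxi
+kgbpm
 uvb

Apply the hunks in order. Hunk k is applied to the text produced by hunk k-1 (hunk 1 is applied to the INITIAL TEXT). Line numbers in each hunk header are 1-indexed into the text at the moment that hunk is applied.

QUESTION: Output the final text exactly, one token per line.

Hunk 1: at line 5 remove [yyrog,kglwg,xvu] add [qxj,raaw] -> 12 lines: rfsc doujo lvo ypa xwfsm qxj raaw eoe ipmq arnb uvawe jgl
Hunk 2: at line 3 remove [xwfsm] add [notvp,uvb,bpidl] -> 14 lines: rfsc doujo lvo ypa notvp uvb bpidl qxj raaw eoe ipmq arnb uvawe jgl
Hunk 3: at line 6 remove [qxj,raaw,eoe] add [wzxm] -> 12 lines: rfsc doujo lvo ypa notvp uvb bpidl wzxm ipmq arnb uvawe jgl
Hunk 4: at line 2 remove [lvo,ypa,notvp] add [cfg,lxi,kgbpm] -> 12 lines: rfsc doujo cfg lxi kgbpm uvb bpidl wzxm ipmq arnb uvawe jgl

Answer: rfsc
doujo
cfg
lxi
kgbpm
uvb
bpidl
wzxm
ipmq
arnb
uvawe
jgl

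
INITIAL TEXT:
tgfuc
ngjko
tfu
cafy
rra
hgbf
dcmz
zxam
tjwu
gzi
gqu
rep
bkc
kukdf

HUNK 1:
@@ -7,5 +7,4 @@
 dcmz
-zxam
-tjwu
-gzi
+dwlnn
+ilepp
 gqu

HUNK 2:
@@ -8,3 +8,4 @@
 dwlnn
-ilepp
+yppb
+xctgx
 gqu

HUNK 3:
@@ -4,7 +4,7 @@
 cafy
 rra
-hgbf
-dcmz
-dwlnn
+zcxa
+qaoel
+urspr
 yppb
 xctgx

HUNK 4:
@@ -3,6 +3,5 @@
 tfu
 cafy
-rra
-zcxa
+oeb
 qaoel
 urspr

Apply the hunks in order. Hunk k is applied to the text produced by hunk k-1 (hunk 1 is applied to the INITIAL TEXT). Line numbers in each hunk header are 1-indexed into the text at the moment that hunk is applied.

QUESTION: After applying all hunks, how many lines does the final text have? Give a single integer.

Hunk 1: at line 7 remove [zxam,tjwu,gzi] add [dwlnn,ilepp] -> 13 lines: tgfuc ngjko tfu cafy rra hgbf dcmz dwlnn ilepp gqu rep bkc kukdf
Hunk 2: at line 8 remove [ilepp] add [yppb,xctgx] -> 14 lines: tgfuc ngjko tfu cafy rra hgbf dcmz dwlnn yppb xctgx gqu rep bkc kukdf
Hunk 3: at line 4 remove [hgbf,dcmz,dwlnn] add [zcxa,qaoel,urspr] -> 14 lines: tgfuc ngjko tfu cafy rra zcxa qaoel urspr yppb xctgx gqu rep bkc kukdf
Hunk 4: at line 3 remove [rra,zcxa] add [oeb] -> 13 lines: tgfuc ngjko tfu cafy oeb qaoel urspr yppb xctgx gqu rep bkc kukdf
Final line count: 13

Answer: 13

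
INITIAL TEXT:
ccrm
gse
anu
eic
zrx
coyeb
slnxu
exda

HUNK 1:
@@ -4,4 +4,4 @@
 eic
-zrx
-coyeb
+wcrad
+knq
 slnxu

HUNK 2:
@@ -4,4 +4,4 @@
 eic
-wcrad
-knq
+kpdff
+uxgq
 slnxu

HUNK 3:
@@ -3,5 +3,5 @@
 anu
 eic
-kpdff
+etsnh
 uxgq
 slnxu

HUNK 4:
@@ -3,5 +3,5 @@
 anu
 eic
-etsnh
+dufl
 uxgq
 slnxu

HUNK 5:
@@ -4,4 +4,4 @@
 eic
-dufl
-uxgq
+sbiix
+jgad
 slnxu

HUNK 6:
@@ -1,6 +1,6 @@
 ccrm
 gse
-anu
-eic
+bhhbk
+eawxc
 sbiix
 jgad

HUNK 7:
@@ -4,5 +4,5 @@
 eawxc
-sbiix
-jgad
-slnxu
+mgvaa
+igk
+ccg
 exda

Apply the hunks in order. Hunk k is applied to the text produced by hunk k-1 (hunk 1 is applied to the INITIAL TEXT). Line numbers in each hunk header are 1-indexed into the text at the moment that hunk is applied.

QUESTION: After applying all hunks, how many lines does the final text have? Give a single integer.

Hunk 1: at line 4 remove [zrx,coyeb] add [wcrad,knq] -> 8 lines: ccrm gse anu eic wcrad knq slnxu exda
Hunk 2: at line 4 remove [wcrad,knq] add [kpdff,uxgq] -> 8 lines: ccrm gse anu eic kpdff uxgq slnxu exda
Hunk 3: at line 3 remove [kpdff] add [etsnh] -> 8 lines: ccrm gse anu eic etsnh uxgq slnxu exda
Hunk 4: at line 3 remove [etsnh] add [dufl] -> 8 lines: ccrm gse anu eic dufl uxgq slnxu exda
Hunk 5: at line 4 remove [dufl,uxgq] add [sbiix,jgad] -> 8 lines: ccrm gse anu eic sbiix jgad slnxu exda
Hunk 6: at line 1 remove [anu,eic] add [bhhbk,eawxc] -> 8 lines: ccrm gse bhhbk eawxc sbiix jgad slnxu exda
Hunk 7: at line 4 remove [sbiix,jgad,slnxu] add [mgvaa,igk,ccg] -> 8 lines: ccrm gse bhhbk eawxc mgvaa igk ccg exda
Final line count: 8

Answer: 8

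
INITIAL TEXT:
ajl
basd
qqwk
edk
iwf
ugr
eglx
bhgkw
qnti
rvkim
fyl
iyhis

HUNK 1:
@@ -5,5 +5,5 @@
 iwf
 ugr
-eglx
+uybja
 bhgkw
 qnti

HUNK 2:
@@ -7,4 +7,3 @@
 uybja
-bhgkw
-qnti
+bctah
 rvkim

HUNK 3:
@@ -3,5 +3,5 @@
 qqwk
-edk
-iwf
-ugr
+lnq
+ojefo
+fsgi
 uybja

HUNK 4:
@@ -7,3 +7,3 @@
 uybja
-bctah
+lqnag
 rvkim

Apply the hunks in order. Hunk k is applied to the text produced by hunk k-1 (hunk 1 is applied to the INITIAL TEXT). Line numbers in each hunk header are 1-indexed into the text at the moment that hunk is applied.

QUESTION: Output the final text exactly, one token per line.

Answer: ajl
basd
qqwk
lnq
ojefo
fsgi
uybja
lqnag
rvkim
fyl
iyhis

Derivation:
Hunk 1: at line 5 remove [eglx] add [uybja] -> 12 lines: ajl basd qqwk edk iwf ugr uybja bhgkw qnti rvkim fyl iyhis
Hunk 2: at line 7 remove [bhgkw,qnti] add [bctah] -> 11 lines: ajl basd qqwk edk iwf ugr uybja bctah rvkim fyl iyhis
Hunk 3: at line 3 remove [edk,iwf,ugr] add [lnq,ojefo,fsgi] -> 11 lines: ajl basd qqwk lnq ojefo fsgi uybja bctah rvkim fyl iyhis
Hunk 4: at line 7 remove [bctah] add [lqnag] -> 11 lines: ajl basd qqwk lnq ojefo fsgi uybja lqnag rvkim fyl iyhis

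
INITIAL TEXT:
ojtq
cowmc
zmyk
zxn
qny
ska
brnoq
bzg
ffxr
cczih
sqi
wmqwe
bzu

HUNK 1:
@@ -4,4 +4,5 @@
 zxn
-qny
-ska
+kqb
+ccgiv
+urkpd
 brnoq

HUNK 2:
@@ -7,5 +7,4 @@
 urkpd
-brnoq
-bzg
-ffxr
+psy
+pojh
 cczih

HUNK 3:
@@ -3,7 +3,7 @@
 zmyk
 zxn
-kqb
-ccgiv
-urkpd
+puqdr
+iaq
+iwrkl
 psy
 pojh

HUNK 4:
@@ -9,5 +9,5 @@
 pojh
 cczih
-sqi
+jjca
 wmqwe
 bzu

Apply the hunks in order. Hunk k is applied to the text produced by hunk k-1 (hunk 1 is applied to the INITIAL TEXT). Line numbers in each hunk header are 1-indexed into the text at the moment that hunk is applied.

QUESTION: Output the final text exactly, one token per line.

Hunk 1: at line 4 remove [qny,ska] add [kqb,ccgiv,urkpd] -> 14 lines: ojtq cowmc zmyk zxn kqb ccgiv urkpd brnoq bzg ffxr cczih sqi wmqwe bzu
Hunk 2: at line 7 remove [brnoq,bzg,ffxr] add [psy,pojh] -> 13 lines: ojtq cowmc zmyk zxn kqb ccgiv urkpd psy pojh cczih sqi wmqwe bzu
Hunk 3: at line 3 remove [kqb,ccgiv,urkpd] add [puqdr,iaq,iwrkl] -> 13 lines: ojtq cowmc zmyk zxn puqdr iaq iwrkl psy pojh cczih sqi wmqwe bzu
Hunk 4: at line 9 remove [sqi] add [jjca] -> 13 lines: ojtq cowmc zmyk zxn puqdr iaq iwrkl psy pojh cczih jjca wmqwe bzu

Answer: ojtq
cowmc
zmyk
zxn
puqdr
iaq
iwrkl
psy
pojh
cczih
jjca
wmqwe
bzu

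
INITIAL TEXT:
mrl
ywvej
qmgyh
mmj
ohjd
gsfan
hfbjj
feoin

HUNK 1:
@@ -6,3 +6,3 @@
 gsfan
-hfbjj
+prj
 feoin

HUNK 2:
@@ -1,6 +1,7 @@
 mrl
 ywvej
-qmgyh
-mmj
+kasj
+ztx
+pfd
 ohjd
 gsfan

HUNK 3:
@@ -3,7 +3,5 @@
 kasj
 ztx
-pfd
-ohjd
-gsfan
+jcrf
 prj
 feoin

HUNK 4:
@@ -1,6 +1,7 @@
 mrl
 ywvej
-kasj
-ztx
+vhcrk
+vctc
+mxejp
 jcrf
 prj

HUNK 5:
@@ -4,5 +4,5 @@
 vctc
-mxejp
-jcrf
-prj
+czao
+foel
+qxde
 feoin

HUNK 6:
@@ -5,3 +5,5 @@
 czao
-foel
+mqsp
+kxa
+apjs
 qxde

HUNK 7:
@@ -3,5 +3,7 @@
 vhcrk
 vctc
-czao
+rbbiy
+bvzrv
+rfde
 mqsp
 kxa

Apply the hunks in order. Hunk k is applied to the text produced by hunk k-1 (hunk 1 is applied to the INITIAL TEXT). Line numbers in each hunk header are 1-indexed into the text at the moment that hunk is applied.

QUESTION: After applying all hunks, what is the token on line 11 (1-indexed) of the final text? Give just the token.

Hunk 1: at line 6 remove [hfbjj] add [prj] -> 8 lines: mrl ywvej qmgyh mmj ohjd gsfan prj feoin
Hunk 2: at line 1 remove [qmgyh,mmj] add [kasj,ztx,pfd] -> 9 lines: mrl ywvej kasj ztx pfd ohjd gsfan prj feoin
Hunk 3: at line 3 remove [pfd,ohjd,gsfan] add [jcrf] -> 7 lines: mrl ywvej kasj ztx jcrf prj feoin
Hunk 4: at line 1 remove [kasj,ztx] add [vhcrk,vctc,mxejp] -> 8 lines: mrl ywvej vhcrk vctc mxejp jcrf prj feoin
Hunk 5: at line 4 remove [mxejp,jcrf,prj] add [czao,foel,qxde] -> 8 lines: mrl ywvej vhcrk vctc czao foel qxde feoin
Hunk 6: at line 5 remove [foel] add [mqsp,kxa,apjs] -> 10 lines: mrl ywvej vhcrk vctc czao mqsp kxa apjs qxde feoin
Hunk 7: at line 3 remove [czao] add [rbbiy,bvzrv,rfde] -> 12 lines: mrl ywvej vhcrk vctc rbbiy bvzrv rfde mqsp kxa apjs qxde feoin
Final line 11: qxde

Answer: qxde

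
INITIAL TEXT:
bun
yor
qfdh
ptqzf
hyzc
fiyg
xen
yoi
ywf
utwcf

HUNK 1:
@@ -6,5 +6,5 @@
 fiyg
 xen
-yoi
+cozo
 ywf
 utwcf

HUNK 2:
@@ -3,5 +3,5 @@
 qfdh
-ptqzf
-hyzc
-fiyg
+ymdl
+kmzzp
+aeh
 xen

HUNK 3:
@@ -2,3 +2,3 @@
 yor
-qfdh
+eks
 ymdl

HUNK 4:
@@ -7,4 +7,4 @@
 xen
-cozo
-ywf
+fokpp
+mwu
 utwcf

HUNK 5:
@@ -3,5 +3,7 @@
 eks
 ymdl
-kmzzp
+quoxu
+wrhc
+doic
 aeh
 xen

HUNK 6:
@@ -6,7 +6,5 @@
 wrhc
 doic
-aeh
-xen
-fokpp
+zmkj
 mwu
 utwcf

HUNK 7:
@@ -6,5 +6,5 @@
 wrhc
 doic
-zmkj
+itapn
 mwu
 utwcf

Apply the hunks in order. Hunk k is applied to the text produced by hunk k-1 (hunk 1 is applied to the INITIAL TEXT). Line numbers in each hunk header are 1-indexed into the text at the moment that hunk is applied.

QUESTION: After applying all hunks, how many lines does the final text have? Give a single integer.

Answer: 10

Derivation:
Hunk 1: at line 6 remove [yoi] add [cozo] -> 10 lines: bun yor qfdh ptqzf hyzc fiyg xen cozo ywf utwcf
Hunk 2: at line 3 remove [ptqzf,hyzc,fiyg] add [ymdl,kmzzp,aeh] -> 10 lines: bun yor qfdh ymdl kmzzp aeh xen cozo ywf utwcf
Hunk 3: at line 2 remove [qfdh] add [eks] -> 10 lines: bun yor eks ymdl kmzzp aeh xen cozo ywf utwcf
Hunk 4: at line 7 remove [cozo,ywf] add [fokpp,mwu] -> 10 lines: bun yor eks ymdl kmzzp aeh xen fokpp mwu utwcf
Hunk 5: at line 3 remove [kmzzp] add [quoxu,wrhc,doic] -> 12 lines: bun yor eks ymdl quoxu wrhc doic aeh xen fokpp mwu utwcf
Hunk 6: at line 6 remove [aeh,xen,fokpp] add [zmkj] -> 10 lines: bun yor eks ymdl quoxu wrhc doic zmkj mwu utwcf
Hunk 7: at line 6 remove [zmkj] add [itapn] -> 10 lines: bun yor eks ymdl quoxu wrhc doic itapn mwu utwcf
Final line count: 10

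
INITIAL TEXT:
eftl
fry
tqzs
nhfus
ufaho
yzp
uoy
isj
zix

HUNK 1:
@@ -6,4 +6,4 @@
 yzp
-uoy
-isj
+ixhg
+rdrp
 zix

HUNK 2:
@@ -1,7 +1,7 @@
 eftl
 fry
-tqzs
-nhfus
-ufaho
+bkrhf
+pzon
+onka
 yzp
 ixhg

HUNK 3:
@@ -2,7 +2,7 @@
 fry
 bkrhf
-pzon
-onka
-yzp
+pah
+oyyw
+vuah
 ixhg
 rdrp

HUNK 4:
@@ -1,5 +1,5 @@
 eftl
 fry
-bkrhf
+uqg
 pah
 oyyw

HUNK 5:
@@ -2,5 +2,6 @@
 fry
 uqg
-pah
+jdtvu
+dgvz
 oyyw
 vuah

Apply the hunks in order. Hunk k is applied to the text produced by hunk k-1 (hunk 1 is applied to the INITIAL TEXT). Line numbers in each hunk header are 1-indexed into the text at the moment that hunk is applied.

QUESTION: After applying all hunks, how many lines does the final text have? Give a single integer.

Hunk 1: at line 6 remove [uoy,isj] add [ixhg,rdrp] -> 9 lines: eftl fry tqzs nhfus ufaho yzp ixhg rdrp zix
Hunk 2: at line 1 remove [tqzs,nhfus,ufaho] add [bkrhf,pzon,onka] -> 9 lines: eftl fry bkrhf pzon onka yzp ixhg rdrp zix
Hunk 3: at line 2 remove [pzon,onka,yzp] add [pah,oyyw,vuah] -> 9 lines: eftl fry bkrhf pah oyyw vuah ixhg rdrp zix
Hunk 4: at line 1 remove [bkrhf] add [uqg] -> 9 lines: eftl fry uqg pah oyyw vuah ixhg rdrp zix
Hunk 5: at line 2 remove [pah] add [jdtvu,dgvz] -> 10 lines: eftl fry uqg jdtvu dgvz oyyw vuah ixhg rdrp zix
Final line count: 10

Answer: 10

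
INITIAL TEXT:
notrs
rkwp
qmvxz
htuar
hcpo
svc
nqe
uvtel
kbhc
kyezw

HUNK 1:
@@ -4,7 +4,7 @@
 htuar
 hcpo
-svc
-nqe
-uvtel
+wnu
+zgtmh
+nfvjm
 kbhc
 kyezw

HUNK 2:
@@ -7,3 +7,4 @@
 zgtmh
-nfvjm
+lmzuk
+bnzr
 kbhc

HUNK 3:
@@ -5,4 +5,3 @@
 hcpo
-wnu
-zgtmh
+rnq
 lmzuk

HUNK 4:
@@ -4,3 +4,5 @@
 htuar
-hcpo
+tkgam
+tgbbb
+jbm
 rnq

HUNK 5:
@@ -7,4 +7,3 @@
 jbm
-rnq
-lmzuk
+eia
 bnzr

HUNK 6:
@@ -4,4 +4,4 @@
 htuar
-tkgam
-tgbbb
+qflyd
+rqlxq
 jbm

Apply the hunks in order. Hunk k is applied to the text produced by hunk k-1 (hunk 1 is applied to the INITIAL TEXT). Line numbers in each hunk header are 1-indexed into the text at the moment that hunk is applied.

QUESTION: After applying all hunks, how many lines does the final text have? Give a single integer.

Hunk 1: at line 4 remove [svc,nqe,uvtel] add [wnu,zgtmh,nfvjm] -> 10 lines: notrs rkwp qmvxz htuar hcpo wnu zgtmh nfvjm kbhc kyezw
Hunk 2: at line 7 remove [nfvjm] add [lmzuk,bnzr] -> 11 lines: notrs rkwp qmvxz htuar hcpo wnu zgtmh lmzuk bnzr kbhc kyezw
Hunk 3: at line 5 remove [wnu,zgtmh] add [rnq] -> 10 lines: notrs rkwp qmvxz htuar hcpo rnq lmzuk bnzr kbhc kyezw
Hunk 4: at line 4 remove [hcpo] add [tkgam,tgbbb,jbm] -> 12 lines: notrs rkwp qmvxz htuar tkgam tgbbb jbm rnq lmzuk bnzr kbhc kyezw
Hunk 5: at line 7 remove [rnq,lmzuk] add [eia] -> 11 lines: notrs rkwp qmvxz htuar tkgam tgbbb jbm eia bnzr kbhc kyezw
Hunk 6: at line 4 remove [tkgam,tgbbb] add [qflyd,rqlxq] -> 11 lines: notrs rkwp qmvxz htuar qflyd rqlxq jbm eia bnzr kbhc kyezw
Final line count: 11

Answer: 11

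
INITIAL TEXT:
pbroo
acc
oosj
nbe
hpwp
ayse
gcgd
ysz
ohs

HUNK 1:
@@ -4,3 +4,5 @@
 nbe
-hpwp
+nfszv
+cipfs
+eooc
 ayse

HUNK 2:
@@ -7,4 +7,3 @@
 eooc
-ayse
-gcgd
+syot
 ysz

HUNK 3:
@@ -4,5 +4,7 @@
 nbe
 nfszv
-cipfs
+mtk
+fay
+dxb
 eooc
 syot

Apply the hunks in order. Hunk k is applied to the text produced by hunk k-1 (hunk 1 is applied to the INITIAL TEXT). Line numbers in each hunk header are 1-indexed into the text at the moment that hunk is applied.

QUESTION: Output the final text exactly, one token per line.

Hunk 1: at line 4 remove [hpwp] add [nfszv,cipfs,eooc] -> 11 lines: pbroo acc oosj nbe nfszv cipfs eooc ayse gcgd ysz ohs
Hunk 2: at line 7 remove [ayse,gcgd] add [syot] -> 10 lines: pbroo acc oosj nbe nfszv cipfs eooc syot ysz ohs
Hunk 3: at line 4 remove [cipfs] add [mtk,fay,dxb] -> 12 lines: pbroo acc oosj nbe nfszv mtk fay dxb eooc syot ysz ohs

Answer: pbroo
acc
oosj
nbe
nfszv
mtk
fay
dxb
eooc
syot
ysz
ohs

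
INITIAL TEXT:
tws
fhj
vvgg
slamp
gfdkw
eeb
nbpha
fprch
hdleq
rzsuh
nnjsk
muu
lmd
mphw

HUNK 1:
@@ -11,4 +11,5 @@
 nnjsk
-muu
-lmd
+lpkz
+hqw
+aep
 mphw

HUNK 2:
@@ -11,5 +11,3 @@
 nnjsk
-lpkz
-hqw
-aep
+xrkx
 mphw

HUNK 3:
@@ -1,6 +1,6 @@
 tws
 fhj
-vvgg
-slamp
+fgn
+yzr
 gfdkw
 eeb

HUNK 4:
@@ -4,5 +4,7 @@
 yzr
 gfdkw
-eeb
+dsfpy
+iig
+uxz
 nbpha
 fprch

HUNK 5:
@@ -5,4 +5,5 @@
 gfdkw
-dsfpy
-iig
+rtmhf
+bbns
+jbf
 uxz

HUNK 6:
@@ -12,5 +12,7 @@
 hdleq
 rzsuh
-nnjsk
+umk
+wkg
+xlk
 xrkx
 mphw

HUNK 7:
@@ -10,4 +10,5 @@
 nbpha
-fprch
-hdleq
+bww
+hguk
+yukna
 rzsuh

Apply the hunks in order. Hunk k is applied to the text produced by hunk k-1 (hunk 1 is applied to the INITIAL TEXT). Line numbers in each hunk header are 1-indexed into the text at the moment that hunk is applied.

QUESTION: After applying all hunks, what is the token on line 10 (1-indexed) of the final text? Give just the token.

Hunk 1: at line 11 remove [muu,lmd] add [lpkz,hqw,aep] -> 15 lines: tws fhj vvgg slamp gfdkw eeb nbpha fprch hdleq rzsuh nnjsk lpkz hqw aep mphw
Hunk 2: at line 11 remove [lpkz,hqw,aep] add [xrkx] -> 13 lines: tws fhj vvgg slamp gfdkw eeb nbpha fprch hdleq rzsuh nnjsk xrkx mphw
Hunk 3: at line 1 remove [vvgg,slamp] add [fgn,yzr] -> 13 lines: tws fhj fgn yzr gfdkw eeb nbpha fprch hdleq rzsuh nnjsk xrkx mphw
Hunk 4: at line 4 remove [eeb] add [dsfpy,iig,uxz] -> 15 lines: tws fhj fgn yzr gfdkw dsfpy iig uxz nbpha fprch hdleq rzsuh nnjsk xrkx mphw
Hunk 5: at line 5 remove [dsfpy,iig] add [rtmhf,bbns,jbf] -> 16 lines: tws fhj fgn yzr gfdkw rtmhf bbns jbf uxz nbpha fprch hdleq rzsuh nnjsk xrkx mphw
Hunk 6: at line 12 remove [nnjsk] add [umk,wkg,xlk] -> 18 lines: tws fhj fgn yzr gfdkw rtmhf bbns jbf uxz nbpha fprch hdleq rzsuh umk wkg xlk xrkx mphw
Hunk 7: at line 10 remove [fprch,hdleq] add [bww,hguk,yukna] -> 19 lines: tws fhj fgn yzr gfdkw rtmhf bbns jbf uxz nbpha bww hguk yukna rzsuh umk wkg xlk xrkx mphw
Final line 10: nbpha

Answer: nbpha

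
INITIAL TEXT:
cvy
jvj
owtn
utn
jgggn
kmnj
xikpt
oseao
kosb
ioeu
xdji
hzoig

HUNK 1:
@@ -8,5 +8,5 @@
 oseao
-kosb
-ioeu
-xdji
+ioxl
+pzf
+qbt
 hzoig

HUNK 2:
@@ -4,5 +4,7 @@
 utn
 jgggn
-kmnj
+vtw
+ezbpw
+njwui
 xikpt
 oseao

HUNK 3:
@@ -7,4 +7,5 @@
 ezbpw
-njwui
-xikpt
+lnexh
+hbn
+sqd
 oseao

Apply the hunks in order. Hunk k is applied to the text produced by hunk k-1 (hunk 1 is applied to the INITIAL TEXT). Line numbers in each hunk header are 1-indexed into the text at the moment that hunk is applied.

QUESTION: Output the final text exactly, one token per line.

Hunk 1: at line 8 remove [kosb,ioeu,xdji] add [ioxl,pzf,qbt] -> 12 lines: cvy jvj owtn utn jgggn kmnj xikpt oseao ioxl pzf qbt hzoig
Hunk 2: at line 4 remove [kmnj] add [vtw,ezbpw,njwui] -> 14 lines: cvy jvj owtn utn jgggn vtw ezbpw njwui xikpt oseao ioxl pzf qbt hzoig
Hunk 3: at line 7 remove [njwui,xikpt] add [lnexh,hbn,sqd] -> 15 lines: cvy jvj owtn utn jgggn vtw ezbpw lnexh hbn sqd oseao ioxl pzf qbt hzoig

Answer: cvy
jvj
owtn
utn
jgggn
vtw
ezbpw
lnexh
hbn
sqd
oseao
ioxl
pzf
qbt
hzoig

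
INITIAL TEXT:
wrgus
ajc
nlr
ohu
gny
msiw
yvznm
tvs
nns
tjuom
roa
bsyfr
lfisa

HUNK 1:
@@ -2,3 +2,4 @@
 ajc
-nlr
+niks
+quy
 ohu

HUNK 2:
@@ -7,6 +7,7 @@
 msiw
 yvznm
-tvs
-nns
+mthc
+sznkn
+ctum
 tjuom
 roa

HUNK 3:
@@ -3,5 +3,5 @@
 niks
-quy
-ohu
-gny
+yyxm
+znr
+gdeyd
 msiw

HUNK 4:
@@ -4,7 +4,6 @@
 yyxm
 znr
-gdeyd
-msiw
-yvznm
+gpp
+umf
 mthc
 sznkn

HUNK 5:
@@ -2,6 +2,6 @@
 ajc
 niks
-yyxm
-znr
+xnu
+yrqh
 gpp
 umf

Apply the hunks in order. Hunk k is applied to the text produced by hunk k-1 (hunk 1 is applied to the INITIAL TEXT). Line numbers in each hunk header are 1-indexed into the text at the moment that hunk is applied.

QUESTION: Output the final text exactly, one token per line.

Answer: wrgus
ajc
niks
xnu
yrqh
gpp
umf
mthc
sznkn
ctum
tjuom
roa
bsyfr
lfisa

Derivation:
Hunk 1: at line 2 remove [nlr] add [niks,quy] -> 14 lines: wrgus ajc niks quy ohu gny msiw yvznm tvs nns tjuom roa bsyfr lfisa
Hunk 2: at line 7 remove [tvs,nns] add [mthc,sznkn,ctum] -> 15 lines: wrgus ajc niks quy ohu gny msiw yvznm mthc sznkn ctum tjuom roa bsyfr lfisa
Hunk 3: at line 3 remove [quy,ohu,gny] add [yyxm,znr,gdeyd] -> 15 lines: wrgus ajc niks yyxm znr gdeyd msiw yvznm mthc sznkn ctum tjuom roa bsyfr lfisa
Hunk 4: at line 4 remove [gdeyd,msiw,yvznm] add [gpp,umf] -> 14 lines: wrgus ajc niks yyxm znr gpp umf mthc sznkn ctum tjuom roa bsyfr lfisa
Hunk 5: at line 2 remove [yyxm,znr] add [xnu,yrqh] -> 14 lines: wrgus ajc niks xnu yrqh gpp umf mthc sznkn ctum tjuom roa bsyfr lfisa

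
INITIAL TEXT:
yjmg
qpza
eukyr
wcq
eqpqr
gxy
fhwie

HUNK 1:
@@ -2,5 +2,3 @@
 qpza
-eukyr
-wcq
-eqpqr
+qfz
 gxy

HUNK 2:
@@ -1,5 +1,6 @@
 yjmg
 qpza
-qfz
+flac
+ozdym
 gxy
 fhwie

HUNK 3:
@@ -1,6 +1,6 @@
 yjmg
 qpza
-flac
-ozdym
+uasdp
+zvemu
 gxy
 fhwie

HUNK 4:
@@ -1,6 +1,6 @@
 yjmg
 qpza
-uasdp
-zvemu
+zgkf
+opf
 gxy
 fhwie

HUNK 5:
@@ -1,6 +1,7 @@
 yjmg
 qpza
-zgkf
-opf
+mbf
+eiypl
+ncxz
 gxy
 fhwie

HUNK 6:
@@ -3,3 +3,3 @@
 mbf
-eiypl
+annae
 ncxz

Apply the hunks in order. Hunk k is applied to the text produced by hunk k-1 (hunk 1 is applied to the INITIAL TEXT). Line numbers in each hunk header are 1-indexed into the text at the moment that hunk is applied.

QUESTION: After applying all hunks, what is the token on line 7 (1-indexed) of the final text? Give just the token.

Answer: fhwie

Derivation:
Hunk 1: at line 2 remove [eukyr,wcq,eqpqr] add [qfz] -> 5 lines: yjmg qpza qfz gxy fhwie
Hunk 2: at line 1 remove [qfz] add [flac,ozdym] -> 6 lines: yjmg qpza flac ozdym gxy fhwie
Hunk 3: at line 1 remove [flac,ozdym] add [uasdp,zvemu] -> 6 lines: yjmg qpza uasdp zvemu gxy fhwie
Hunk 4: at line 1 remove [uasdp,zvemu] add [zgkf,opf] -> 6 lines: yjmg qpza zgkf opf gxy fhwie
Hunk 5: at line 1 remove [zgkf,opf] add [mbf,eiypl,ncxz] -> 7 lines: yjmg qpza mbf eiypl ncxz gxy fhwie
Hunk 6: at line 3 remove [eiypl] add [annae] -> 7 lines: yjmg qpza mbf annae ncxz gxy fhwie
Final line 7: fhwie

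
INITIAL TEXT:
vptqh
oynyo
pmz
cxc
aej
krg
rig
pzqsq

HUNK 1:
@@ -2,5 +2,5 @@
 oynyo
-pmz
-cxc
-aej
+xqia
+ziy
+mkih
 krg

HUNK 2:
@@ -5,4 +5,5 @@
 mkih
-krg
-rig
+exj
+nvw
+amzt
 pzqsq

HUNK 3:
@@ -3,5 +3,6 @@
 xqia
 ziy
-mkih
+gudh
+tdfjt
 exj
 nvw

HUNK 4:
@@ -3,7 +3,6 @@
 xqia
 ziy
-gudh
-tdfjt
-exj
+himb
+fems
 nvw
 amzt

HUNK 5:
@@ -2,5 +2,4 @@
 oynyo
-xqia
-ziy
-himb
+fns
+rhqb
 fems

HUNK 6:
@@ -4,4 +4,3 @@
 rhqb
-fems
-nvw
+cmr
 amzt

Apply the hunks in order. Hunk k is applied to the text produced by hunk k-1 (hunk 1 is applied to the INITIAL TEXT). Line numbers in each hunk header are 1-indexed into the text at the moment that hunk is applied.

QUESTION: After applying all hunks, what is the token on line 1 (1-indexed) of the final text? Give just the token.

Hunk 1: at line 2 remove [pmz,cxc,aej] add [xqia,ziy,mkih] -> 8 lines: vptqh oynyo xqia ziy mkih krg rig pzqsq
Hunk 2: at line 5 remove [krg,rig] add [exj,nvw,amzt] -> 9 lines: vptqh oynyo xqia ziy mkih exj nvw amzt pzqsq
Hunk 3: at line 3 remove [mkih] add [gudh,tdfjt] -> 10 lines: vptqh oynyo xqia ziy gudh tdfjt exj nvw amzt pzqsq
Hunk 4: at line 3 remove [gudh,tdfjt,exj] add [himb,fems] -> 9 lines: vptqh oynyo xqia ziy himb fems nvw amzt pzqsq
Hunk 5: at line 2 remove [xqia,ziy,himb] add [fns,rhqb] -> 8 lines: vptqh oynyo fns rhqb fems nvw amzt pzqsq
Hunk 6: at line 4 remove [fems,nvw] add [cmr] -> 7 lines: vptqh oynyo fns rhqb cmr amzt pzqsq
Final line 1: vptqh

Answer: vptqh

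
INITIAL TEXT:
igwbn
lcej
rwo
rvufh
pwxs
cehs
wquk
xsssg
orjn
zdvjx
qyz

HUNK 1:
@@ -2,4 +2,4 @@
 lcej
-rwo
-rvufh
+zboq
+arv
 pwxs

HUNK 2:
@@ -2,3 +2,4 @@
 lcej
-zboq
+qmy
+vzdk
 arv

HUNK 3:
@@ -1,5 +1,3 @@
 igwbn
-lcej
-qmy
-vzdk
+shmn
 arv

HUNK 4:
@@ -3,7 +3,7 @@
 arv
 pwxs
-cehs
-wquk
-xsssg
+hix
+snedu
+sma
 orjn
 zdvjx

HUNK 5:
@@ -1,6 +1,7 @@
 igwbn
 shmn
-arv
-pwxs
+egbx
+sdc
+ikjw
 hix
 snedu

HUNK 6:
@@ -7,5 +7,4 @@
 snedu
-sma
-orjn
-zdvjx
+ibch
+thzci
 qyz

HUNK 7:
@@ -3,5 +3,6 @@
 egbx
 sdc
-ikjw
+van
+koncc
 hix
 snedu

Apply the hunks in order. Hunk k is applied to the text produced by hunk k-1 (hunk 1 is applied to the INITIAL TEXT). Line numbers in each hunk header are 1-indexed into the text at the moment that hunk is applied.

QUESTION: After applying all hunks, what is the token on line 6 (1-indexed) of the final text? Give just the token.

Answer: koncc

Derivation:
Hunk 1: at line 2 remove [rwo,rvufh] add [zboq,arv] -> 11 lines: igwbn lcej zboq arv pwxs cehs wquk xsssg orjn zdvjx qyz
Hunk 2: at line 2 remove [zboq] add [qmy,vzdk] -> 12 lines: igwbn lcej qmy vzdk arv pwxs cehs wquk xsssg orjn zdvjx qyz
Hunk 3: at line 1 remove [lcej,qmy,vzdk] add [shmn] -> 10 lines: igwbn shmn arv pwxs cehs wquk xsssg orjn zdvjx qyz
Hunk 4: at line 3 remove [cehs,wquk,xsssg] add [hix,snedu,sma] -> 10 lines: igwbn shmn arv pwxs hix snedu sma orjn zdvjx qyz
Hunk 5: at line 1 remove [arv,pwxs] add [egbx,sdc,ikjw] -> 11 lines: igwbn shmn egbx sdc ikjw hix snedu sma orjn zdvjx qyz
Hunk 6: at line 7 remove [sma,orjn,zdvjx] add [ibch,thzci] -> 10 lines: igwbn shmn egbx sdc ikjw hix snedu ibch thzci qyz
Hunk 7: at line 3 remove [ikjw] add [van,koncc] -> 11 lines: igwbn shmn egbx sdc van koncc hix snedu ibch thzci qyz
Final line 6: koncc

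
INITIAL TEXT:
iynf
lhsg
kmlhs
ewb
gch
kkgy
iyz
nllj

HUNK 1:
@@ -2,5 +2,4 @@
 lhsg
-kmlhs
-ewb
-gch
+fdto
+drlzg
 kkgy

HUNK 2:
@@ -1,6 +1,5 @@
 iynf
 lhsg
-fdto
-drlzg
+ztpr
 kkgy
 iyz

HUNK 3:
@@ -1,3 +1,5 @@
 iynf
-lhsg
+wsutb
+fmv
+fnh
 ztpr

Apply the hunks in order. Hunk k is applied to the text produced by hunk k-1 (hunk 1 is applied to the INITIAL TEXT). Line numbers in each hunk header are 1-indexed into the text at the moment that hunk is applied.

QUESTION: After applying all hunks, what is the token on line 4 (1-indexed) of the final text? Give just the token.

Hunk 1: at line 2 remove [kmlhs,ewb,gch] add [fdto,drlzg] -> 7 lines: iynf lhsg fdto drlzg kkgy iyz nllj
Hunk 2: at line 1 remove [fdto,drlzg] add [ztpr] -> 6 lines: iynf lhsg ztpr kkgy iyz nllj
Hunk 3: at line 1 remove [lhsg] add [wsutb,fmv,fnh] -> 8 lines: iynf wsutb fmv fnh ztpr kkgy iyz nllj
Final line 4: fnh

Answer: fnh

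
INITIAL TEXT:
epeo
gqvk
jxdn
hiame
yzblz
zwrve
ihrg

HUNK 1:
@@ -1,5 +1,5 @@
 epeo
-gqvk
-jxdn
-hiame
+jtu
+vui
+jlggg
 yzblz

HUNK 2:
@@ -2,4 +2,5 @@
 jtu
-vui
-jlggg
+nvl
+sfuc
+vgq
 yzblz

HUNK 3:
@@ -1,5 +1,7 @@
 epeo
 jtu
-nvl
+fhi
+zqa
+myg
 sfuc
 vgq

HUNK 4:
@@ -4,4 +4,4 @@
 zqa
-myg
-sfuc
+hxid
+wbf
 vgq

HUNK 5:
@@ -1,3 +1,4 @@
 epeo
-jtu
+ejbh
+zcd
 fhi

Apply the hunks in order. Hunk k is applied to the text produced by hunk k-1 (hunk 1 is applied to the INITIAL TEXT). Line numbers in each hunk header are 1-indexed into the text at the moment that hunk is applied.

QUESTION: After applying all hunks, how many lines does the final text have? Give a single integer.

Hunk 1: at line 1 remove [gqvk,jxdn,hiame] add [jtu,vui,jlggg] -> 7 lines: epeo jtu vui jlggg yzblz zwrve ihrg
Hunk 2: at line 2 remove [vui,jlggg] add [nvl,sfuc,vgq] -> 8 lines: epeo jtu nvl sfuc vgq yzblz zwrve ihrg
Hunk 3: at line 1 remove [nvl] add [fhi,zqa,myg] -> 10 lines: epeo jtu fhi zqa myg sfuc vgq yzblz zwrve ihrg
Hunk 4: at line 4 remove [myg,sfuc] add [hxid,wbf] -> 10 lines: epeo jtu fhi zqa hxid wbf vgq yzblz zwrve ihrg
Hunk 5: at line 1 remove [jtu] add [ejbh,zcd] -> 11 lines: epeo ejbh zcd fhi zqa hxid wbf vgq yzblz zwrve ihrg
Final line count: 11

Answer: 11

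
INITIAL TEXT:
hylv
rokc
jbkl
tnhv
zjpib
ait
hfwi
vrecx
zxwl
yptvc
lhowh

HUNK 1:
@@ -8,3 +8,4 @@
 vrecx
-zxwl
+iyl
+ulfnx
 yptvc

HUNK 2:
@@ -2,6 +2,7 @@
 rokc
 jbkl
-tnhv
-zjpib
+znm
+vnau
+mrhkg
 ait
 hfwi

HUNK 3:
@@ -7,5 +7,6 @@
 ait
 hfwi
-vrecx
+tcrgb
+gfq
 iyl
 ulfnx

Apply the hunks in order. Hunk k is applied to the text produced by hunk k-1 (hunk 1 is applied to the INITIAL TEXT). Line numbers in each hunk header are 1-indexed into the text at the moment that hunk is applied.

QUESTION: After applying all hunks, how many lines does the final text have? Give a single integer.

Answer: 14

Derivation:
Hunk 1: at line 8 remove [zxwl] add [iyl,ulfnx] -> 12 lines: hylv rokc jbkl tnhv zjpib ait hfwi vrecx iyl ulfnx yptvc lhowh
Hunk 2: at line 2 remove [tnhv,zjpib] add [znm,vnau,mrhkg] -> 13 lines: hylv rokc jbkl znm vnau mrhkg ait hfwi vrecx iyl ulfnx yptvc lhowh
Hunk 3: at line 7 remove [vrecx] add [tcrgb,gfq] -> 14 lines: hylv rokc jbkl znm vnau mrhkg ait hfwi tcrgb gfq iyl ulfnx yptvc lhowh
Final line count: 14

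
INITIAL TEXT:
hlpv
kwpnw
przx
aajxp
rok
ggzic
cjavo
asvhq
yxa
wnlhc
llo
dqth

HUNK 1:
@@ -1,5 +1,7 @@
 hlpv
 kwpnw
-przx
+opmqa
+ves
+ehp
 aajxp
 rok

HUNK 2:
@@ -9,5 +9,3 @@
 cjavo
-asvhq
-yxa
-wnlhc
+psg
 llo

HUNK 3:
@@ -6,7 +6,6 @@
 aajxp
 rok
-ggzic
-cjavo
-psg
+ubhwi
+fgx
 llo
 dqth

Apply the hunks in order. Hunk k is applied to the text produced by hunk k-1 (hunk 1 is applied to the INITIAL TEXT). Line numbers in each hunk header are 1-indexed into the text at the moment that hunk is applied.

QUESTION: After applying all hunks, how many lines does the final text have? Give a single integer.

Answer: 11

Derivation:
Hunk 1: at line 1 remove [przx] add [opmqa,ves,ehp] -> 14 lines: hlpv kwpnw opmqa ves ehp aajxp rok ggzic cjavo asvhq yxa wnlhc llo dqth
Hunk 2: at line 9 remove [asvhq,yxa,wnlhc] add [psg] -> 12 lines: hlpv kwpnw opmqa ves ehp aajxp rok ggzic cjavo psg llo dqth
Hunk 3: at line 6 remove [ggzic,cjavo,psg] add [ubhwi,fgx] -> 11 lines: hlpv kwpnw opmqa ves ehp aajxp rok ubhwi fgx llo dqth
Final line count: 11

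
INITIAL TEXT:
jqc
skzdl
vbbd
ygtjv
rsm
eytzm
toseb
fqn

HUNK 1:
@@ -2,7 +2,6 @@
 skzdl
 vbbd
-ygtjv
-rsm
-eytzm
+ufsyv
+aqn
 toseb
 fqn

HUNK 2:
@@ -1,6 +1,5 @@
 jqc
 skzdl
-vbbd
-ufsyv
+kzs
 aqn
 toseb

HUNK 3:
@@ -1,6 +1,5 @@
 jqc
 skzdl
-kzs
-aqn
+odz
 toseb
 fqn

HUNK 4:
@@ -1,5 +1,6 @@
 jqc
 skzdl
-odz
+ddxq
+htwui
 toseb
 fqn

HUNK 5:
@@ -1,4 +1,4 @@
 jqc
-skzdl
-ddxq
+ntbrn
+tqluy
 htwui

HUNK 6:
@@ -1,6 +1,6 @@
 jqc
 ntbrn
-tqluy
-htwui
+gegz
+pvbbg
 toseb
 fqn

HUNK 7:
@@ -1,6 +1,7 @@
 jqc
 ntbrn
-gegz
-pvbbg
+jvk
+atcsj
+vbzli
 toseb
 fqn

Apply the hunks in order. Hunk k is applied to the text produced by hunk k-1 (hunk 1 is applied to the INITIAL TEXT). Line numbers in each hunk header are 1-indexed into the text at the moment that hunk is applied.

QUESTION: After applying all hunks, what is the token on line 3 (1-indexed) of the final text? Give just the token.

Answer: jvk

Derivation:
Hunk 1: at line 2 remove [ygtjv,rsm,eytzm] add [ufsyv,aqn] -> 7 lines: jqc skzdl vbbd ufsyv aqn toseb fqn
Hunk 2: at line 1 remove [vbbd,ufsyv] add [kzs] -> 6 lines: jqc skzdl kzs aqn toseb fqn
Hunk 3: at line 1 remove [kzs,aqn] add [odz] -> 5 lines: jqc skzdl odz toseb fqn
Hunk 4: at line 1 remove [odz] add [ddxq,htwui] -> 6 lines: jqc skzdl ddxq htwui toseb fqn
Hunk 5: at line 1 remove [skzdl,ddxq] add [ntbrn,tqluy] -> 6 lines: jqc ntbrn tqluy htwui toseb fqn
Hunk 6: at line 1 remove [tqluy,htwui] add [gegz,pvbbg] -> 6 lines: jqc ntbrn gegz pvbbg toseb fqn
Hunk 7: at line 1 remove [gegz,pvbbg] add [jvk,atcsj,vbzli] -> 7 lines: jqc ntbrn jvk atcsj vbzli toseb fqn
Final line 3: jvk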